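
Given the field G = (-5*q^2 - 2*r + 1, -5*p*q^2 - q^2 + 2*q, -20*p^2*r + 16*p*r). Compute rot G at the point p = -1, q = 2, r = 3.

(∇×G)₁ = ∂G₃/∂q − ∂G₂/∂r = 0
(∇×G)₂ = ∂G₁/∂r − ∂G₃/∂p = 40*p*r - 16*r - 2
(∇×G)₃ = ∂G₂/∂p − ∂G₁/∂q = -5*q^2 + 10*q
∇×G = (0, 40*p*r - 16*r - 2, -5*q^2 + 10*q)
At (-1, 2, 3): (0, -170, 0).

(0, -170, 0)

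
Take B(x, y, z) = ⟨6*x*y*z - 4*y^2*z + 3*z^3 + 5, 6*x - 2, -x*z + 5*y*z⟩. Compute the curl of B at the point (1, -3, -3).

(-15, 24, 96)

(∇×B)₁ = ∂B₃/∂y − ∂B₂/∂z = 5*z
(∇×B)₂ = ∂B₁/∂z − ∂B₃/∂x = 6*x*y - 4*y^2 + 9*z^2 + z
(∇×B)₃ = ∂B₂/∂x − ∂B₁/∂y = -6*x*z + 8*y*z + 6
∇×B = (5*z, 6*x*y - 4*y^2 + 9*z^2 + z, -6*x*z + 8*y*z + 6)
At (1, -3, -3): (-15, 24, 96).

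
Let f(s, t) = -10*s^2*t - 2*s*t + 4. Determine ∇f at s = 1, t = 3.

(-66, -12)

∂f/∂s = -20*s*t - 2*t
∂f/∂t = -10*s^2 - 2*s
∇f = (-20*s*t - 2*t, -10*s^2 - 2*s)
At (1, 3): (-66, -12).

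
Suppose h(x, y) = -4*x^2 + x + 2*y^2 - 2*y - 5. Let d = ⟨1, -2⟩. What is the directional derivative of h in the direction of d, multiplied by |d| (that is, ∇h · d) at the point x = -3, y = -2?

45

∂h/∂x = -8*x + 1
∂h/∂y = 4*y - 2
∇h at (-3, -2) = (25, -10)
∇h · d = (25)(1) + (-10)(-2) = 45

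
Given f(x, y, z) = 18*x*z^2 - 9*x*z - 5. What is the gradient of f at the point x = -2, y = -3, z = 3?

(135, 0, -198)

∂f/∂x = 18*z^2 - 9*z
∂f/∂y = 0
∂f/∂z = 36*x*z - 9*x
∇f = (18*z^2 - 9*z, 0, 36*x*z - 9*x)
At (-2, -3, 3): (135, 0, -198).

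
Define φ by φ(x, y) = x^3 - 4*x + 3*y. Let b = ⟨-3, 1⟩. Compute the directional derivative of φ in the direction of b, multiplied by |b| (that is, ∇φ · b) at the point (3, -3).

-66

∂φ/∂x = 3*x^2 - 4
∂φ/∂y = 3
∇φ at (3, -3) = (23, 3)
∇φ · b = (23)(-3) + (3)(1) = -66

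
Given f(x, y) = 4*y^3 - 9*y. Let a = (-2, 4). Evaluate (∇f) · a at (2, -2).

∂f/∂x = 0
∂f/∂y = 12*y^2 - 9
∇f at (2, -2) = (0, 39)
∇f · a = (0)(-2) + (39)(4) = 156

156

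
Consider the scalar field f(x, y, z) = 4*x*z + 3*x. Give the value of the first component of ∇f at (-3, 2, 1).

(∇f)_1 = ∂f/∂x = 4*z + 3
At (-3, 2, 1): 7.

7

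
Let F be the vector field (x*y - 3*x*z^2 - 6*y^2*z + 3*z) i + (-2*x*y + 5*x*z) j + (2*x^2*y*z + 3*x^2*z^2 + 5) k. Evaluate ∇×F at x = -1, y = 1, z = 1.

(∇×F)₁ = ∂F₃/∂y − ∂F₂/∂z = 2*x^2*z - 5*x
(∇×F)₂ = ∂F₁/∂z − ∂F₃/∂x = -4*x*y*z - 6*x*z^2 - 6*x*z - 6*y^2 + 3
(∇×F)₃ = ∂F₂/∂x − ∂F₁/∂y = -x + 12*y*z - 2*y + 5*z
∇×F = (2*x^2*z - 5*x, -4*x*y*z - 6*x*z^2 - 6*x*z - 6*y^2 + 3, -x + 12*y*z - 2*y + 5*z)
At (-1, 1, 1): (7, 13, 16).

(7, 13, 16)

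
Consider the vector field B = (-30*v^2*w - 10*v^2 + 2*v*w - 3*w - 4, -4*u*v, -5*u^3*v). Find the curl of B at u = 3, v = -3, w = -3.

(∇×B)₁ = ∂B₃/∂v − ∂B₂/∂w = -5*u^3
(∇×B)₂ = ∂B₁/∂w − ∂B₃/∂u = 15*u^2*v - 30*v^2 + 2*v - 3
(∇×B)₃ = ∂B₂/∂u − ∂B₁/∂v = 60*v*w + 16*v - 2*w
∇×B = (-5*u^3, 15*u^2*v - 30*v^2 + 2*v - 3, 60*v*w + 16*v - 2*w)
At (3, -3, -3): (-135, -684, 498).

(-135, -684, 498)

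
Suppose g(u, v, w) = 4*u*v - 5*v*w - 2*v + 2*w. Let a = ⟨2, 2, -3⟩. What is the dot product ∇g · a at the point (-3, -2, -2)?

∂g/∂u = 4*v
∂g/∂v = 4*u - 5*w - 2
∂g/∂w = -5*v + 2
∇g at (-3, -2, -2) = (-8, -4, 12)
∇g · a = (-8)(2) + (-4)(2) + (12)(-3) = -60

-60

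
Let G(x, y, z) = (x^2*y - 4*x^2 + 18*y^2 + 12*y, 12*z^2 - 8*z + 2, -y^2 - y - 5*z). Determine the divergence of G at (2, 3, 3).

-9

∂G₁/∂x = 2*x*y - 8*x
∂G₂/∂y = 0
∂G₃/∂z = -5
∇·G = 2*x*y - 8*x - 5
At (2, 3, 3): -9.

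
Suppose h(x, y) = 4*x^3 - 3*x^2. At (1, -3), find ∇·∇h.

∂²h/∂x² = 6*(4*x - 1)
∂²h/∂y² = 0
∇²h = 24*x - 6
At (1, -3): 18.

18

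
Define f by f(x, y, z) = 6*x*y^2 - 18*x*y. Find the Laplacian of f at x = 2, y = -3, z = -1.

24

∂²f/∂x² = 0
∂²f/∂y² = 12*x
∂²f/∂z² = 0
∇²f = 12*x
At (2, -3, -1): 24.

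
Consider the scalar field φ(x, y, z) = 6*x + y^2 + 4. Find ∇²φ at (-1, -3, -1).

∂²φ/∂x² = 0
∂²φ/∂y² = 2
∂²φ/∂z² = 0
∇²φ = 2
At (-1, -3, -1): 2.

2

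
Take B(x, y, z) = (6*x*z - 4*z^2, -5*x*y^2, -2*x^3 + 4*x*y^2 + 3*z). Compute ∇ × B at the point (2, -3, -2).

(∇×B)₁ = ∂B₃/∂y − ∂B₂/∂z = 8*x*y
(∇×B)₂ = ∂B₁/∂z − ∂B₃/∂x = 6*x^2 + 6*x - 4*y^2 - 8*z
(∇×B)₃ = ∂B₂/∂x − ∂B₁/∂y = -5*y^2
∇×B = (8*x*y, 6*x^2 + 6*x - 4*y^2 - 8*z, -5*y^2)
At (2, -3, -2): (-48, 16, -45).

(-48, 16, -45)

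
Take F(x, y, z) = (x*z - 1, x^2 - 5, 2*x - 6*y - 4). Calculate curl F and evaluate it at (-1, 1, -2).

(∇×F)₁ = ∂F₃/∂y − ∂F₂/∂z = -6
(∇×F)₂ = ∂F₁/∂z − ∂F₃/∂x = x - 2
(∇×F)₃ = ∂F₂/∂x − ∂F₁/∂y = 2*x
∇×F = (-6, x - 2, 2*x)
At (-1, 1, -2): (-6, -3, -2).

(-6, -3, -2)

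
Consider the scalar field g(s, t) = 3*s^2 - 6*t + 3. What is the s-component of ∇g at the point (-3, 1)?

-18

(∇g)_1 = ∂g/∂s = 6*s
At (-3, 1): -18.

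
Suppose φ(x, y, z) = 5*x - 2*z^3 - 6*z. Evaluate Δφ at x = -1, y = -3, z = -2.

∂²φ/∂x² = 0
∂²φ/∂y² = 0
∂²φ/∂z² = -12*z
∇²φ = -12*z
At (-1, -3, -2): 24.

24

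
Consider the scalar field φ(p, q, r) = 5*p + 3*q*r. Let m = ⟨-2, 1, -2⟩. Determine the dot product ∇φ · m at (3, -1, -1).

-7

∂φ/∂p = 5
∂φ/∂q = 3*r
∂φ/∂r = 3*q
∇φ at (3, -1, -1) = (5, -3, -3)
∇φ · m = (5)(-2) + (-3)(1) + (-3)(-2) = -7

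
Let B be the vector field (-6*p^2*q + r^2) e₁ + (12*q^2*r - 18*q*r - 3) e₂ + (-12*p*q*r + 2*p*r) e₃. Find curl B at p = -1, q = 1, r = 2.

(30, 24, 6)

(∇×B)₁ = ∂B₃/∂q − ∂B₂/∂r = -12*p*r - 12*q^2 + 18*q
(∇×B)₂ = ∂B₁/∂r − ∂B₃/∂p = 12*q*r
(∇×B)₃ = ∂B₂/∂p − ∂B₁/∂q = 6*p^2
∇×B = (-12*p*r - 12*q^2 + 18*q, 12*q*r, 6*p^2)
At (-1, 1, 2): (30, 24, 6).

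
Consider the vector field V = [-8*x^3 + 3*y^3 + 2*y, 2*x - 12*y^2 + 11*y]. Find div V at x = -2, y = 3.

-157

∂V₁/∂x = -24*x^2
∂V₂/∂y = -24*y + 11
∇·V = -24*x^2 - 24*y + 11
At (-2, 3): -157.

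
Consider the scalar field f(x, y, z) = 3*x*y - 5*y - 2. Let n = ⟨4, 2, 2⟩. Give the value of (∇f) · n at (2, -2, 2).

∂f/∂x = 3*y
∂f/∂y = 3*x - 5
∂f/∂z = 0
∇f at (2, -2, 2) = (-6, 1, 0)
∇f · n = (-6)(4) + (1)(2) + (0)(2) = -22

-22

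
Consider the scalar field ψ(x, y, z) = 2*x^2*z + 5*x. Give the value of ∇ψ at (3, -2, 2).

∂ψ/∂x = 4*x*z + 5
∂ψ/∂y = 0
∂ψ/∂z = 2*x^2
∇ψ = (4*x*z + 5, 0, 2*x^2)
At (3, -2, 2): (29, 0, 18).

(29, 0, 18)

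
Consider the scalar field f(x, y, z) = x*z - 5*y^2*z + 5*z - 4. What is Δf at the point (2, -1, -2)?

20

∂²f/∂x² = 0
∂²f/∂y² = -10*z
∂²f/∂z² = 0
∇²f = -10*z
At (2, -1, -2): 20.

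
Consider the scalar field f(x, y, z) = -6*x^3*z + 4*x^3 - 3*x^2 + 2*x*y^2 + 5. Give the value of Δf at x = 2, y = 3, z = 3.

-166

∂²f/∂x² = 6*(-6*x*z + 4*x - 1)
∂²f/∂y² = 4*x
∂²f/∂z² = 0
∇²f = -36*x*z + 28*x - 6
At (2, 3, 3): -166.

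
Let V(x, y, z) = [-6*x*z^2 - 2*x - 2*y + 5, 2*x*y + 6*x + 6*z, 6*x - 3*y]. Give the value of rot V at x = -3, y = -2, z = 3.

(∇×V)₁ = ∂V₃/∂y − ∂V₂/∂z = -9
(∇×V)₂ = ∂V₁/∂z − ∂V₃/∂x = -12*x*z - 6
(∇×V)₃ = ∂V₂/∂x − ∂V₁/∂y = 2*y + 8
∇×V = (-9, -12*x*z - 6, 2*y + 8)
At (-3, -2, 3): (-9, 102, 4).

(-9, 102, 4)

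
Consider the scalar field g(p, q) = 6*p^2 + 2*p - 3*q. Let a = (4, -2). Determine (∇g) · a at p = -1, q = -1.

-34

∂g/∂p = 12*p + 2
∂g/∂q = -3
∇g at (-1, -1) = (-10, -3)
∇g · a = (-10)(4) + (-3)(-2) = -34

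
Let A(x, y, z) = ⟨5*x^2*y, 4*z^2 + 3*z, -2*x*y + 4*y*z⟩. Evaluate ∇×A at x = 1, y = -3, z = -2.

(∇×A)₁ = ∂A₃/∂y − ∂A₂/∂z = -2*x - 4*z - 3
(∇×A)₂ = ∂A₁/∂z − ∂A₃/∂x = 2*y
(∇×A)₃ = ∂A₂/∂x − ∂A₁/∂y = -5*x^2
∇×A = (-2*x - 4*z - 3, 2*y, -5*x^2)
At (1, -3, -2): (3, -6, -5).

(3, -6, -5)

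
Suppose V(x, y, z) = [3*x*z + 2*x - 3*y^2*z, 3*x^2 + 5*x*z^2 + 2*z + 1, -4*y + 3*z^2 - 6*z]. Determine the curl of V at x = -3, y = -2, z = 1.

(∇×V)₁ = ∂V₃/∂y − ∂V₂/∂z = -10*x*z - 6
(∇×V)₂ = ∂V₁/∂z − ∂V₃/∂x = 3*x - 3*y^2
(∇×V)₃ = ∂V₂/∂x − ∂V₁/∂y = 6*x + 6*y*z + 5*z^2
∇×V = (-10*x*z - 6, 3*x - 3*y^2, 6*x + 6*y*z + 5*z^2)
At (-3, -2, 1): (24, -21, -25).

(24, -21, -25)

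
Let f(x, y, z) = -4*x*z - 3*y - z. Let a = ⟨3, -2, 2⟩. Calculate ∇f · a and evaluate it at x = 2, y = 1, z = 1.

-24

∂f/∂x = -4*z
∂f/∂y = -3
∂f/∂z = -4*x - 1
∇f at (2, 1, 1) = (-4, -3, -9)
∇f · a = (-4)(3) + (-3)(-2) + (-9)(2) = -24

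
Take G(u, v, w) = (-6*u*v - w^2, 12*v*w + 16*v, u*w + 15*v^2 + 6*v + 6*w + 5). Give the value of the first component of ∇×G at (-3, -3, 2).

(∇×G)_1 = ∂G₃/∂v − ∂G₂/∂w
= 30*v + 6 − (12*v)
= 18*v + 6
At (-3, -3, 2): -48.

-48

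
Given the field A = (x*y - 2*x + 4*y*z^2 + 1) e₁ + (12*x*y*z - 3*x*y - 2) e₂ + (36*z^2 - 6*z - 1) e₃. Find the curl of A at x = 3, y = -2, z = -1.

(72, 16, 23)

(∇×A)₁ = ∂A₃/∂y − ∂A₂/∂z = -12*x*y
(∇×A)₂ = ∂A₁/∂z − ∂A₃/∂x = 8*y*z
(∇×A)₃ = ∂A₂/∂x − ∂A₁/∂y = -x + 12*y*z - 3*y - 4*z^2
∇×A = (-12*x*y, 8*y*z, -x + 12*y*z - 3*y - 4*z^2)
At (3, -2, -1): (72, 16, 23).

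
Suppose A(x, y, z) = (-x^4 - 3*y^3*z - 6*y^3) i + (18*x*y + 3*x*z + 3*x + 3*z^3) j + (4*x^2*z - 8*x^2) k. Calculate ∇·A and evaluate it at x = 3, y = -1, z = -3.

∂A₁/∂x = -4*x^3
∂A₂/∂y = 18*x
∂A₃/∂z = 4*x^2
∇·A = -4*x^3 + 4*x^2 + 18*x
At (3, -1, -3): -18.

-18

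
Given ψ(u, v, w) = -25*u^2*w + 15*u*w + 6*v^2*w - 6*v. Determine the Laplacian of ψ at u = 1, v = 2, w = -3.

114

∂²ψ/∂u² = -50*w
∂²ψ/∂v² = 12*w
∂²ψ/∂w² = 0
∇²ψ = -38*w
At (1, 2, -3): 114.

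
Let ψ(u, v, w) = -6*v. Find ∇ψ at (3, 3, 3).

∂ψ/∂u = 0
∂ψ/∂v = -6
∂ψ/∂w = 0
∇ψ = (0, -6, 0)
At (3, 3, 3): (0, -6, 0).

(0, -6, 0)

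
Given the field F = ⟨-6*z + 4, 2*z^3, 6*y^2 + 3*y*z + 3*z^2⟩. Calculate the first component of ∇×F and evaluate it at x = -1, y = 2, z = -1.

15

(∇×F)_1 = ∂F₃/∂y − ∂F₂/∂z
= 12*y + 3*z − (6*z^2)
= 12*y - 6*z^2 + 3*z
At (-1, 2, -1): 15.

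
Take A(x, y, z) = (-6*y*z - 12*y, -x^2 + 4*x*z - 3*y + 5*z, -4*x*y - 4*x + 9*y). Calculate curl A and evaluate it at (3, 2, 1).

(-20, 0, 16)

(∇×A)₁ = ∂A₃/∂y − ∂A₂/∂z = -8*x + 4
(∇×A)₂ = ∂A₁/∂z − ∂A₃/∂x = -2*y + 4
(∇×A)₃ = ∂A₂/∂x − ∂A₁/∂y = -2*x + 10*z + 12
∇×A = (-8*x + 4, -2*y + 4, -2*x + 10*z + 12)
At (3, 2, 1): (-20, 0, 16).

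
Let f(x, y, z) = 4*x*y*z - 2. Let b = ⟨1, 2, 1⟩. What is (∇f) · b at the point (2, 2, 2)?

64

∂f/∂x = 4*y*z
∂f/∂y = 4*x*z
∂f/∂z = 4*x*y
∇f at (2, 2, 2) = (16, 16, 16)
∇f · b = (16)(1) + (16)(2) + (16)(1) = 64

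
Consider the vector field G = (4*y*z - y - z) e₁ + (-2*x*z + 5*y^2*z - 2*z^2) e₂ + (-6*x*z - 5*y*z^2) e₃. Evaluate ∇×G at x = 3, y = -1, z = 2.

(∇×G)₁ = ∂G₃/∂y − ∂G₂/∂z = 2*x - 5*y^2 - 5*z^2 + 4*z
(∇×G)₂ = ∂G₁/∂z − ∂G₃/∂x = 4*y + 6*z - 1
(∇×G)₃ = ∂G₂/∂x − ∂G₁/∂y = -6*z + 1
∇×G = (2*x - 5*y^2 - 5*z^2 + 4*z, 4*y + 6*z - 1, -6*z + 1)
At (3, -1, 2): (-11, 7, -11).

(-11, 7, -11)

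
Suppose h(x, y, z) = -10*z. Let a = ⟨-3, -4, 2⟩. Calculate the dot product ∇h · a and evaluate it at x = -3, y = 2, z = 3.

∂h/∂x = 0
∂h/∂y = 0
∂h/∂z = -10
∇h at (-3, 2, 3) = (0, 0, -10)
∇h · a = (0)(-3) + (0)(-4) + (-10)(2) = -20

-20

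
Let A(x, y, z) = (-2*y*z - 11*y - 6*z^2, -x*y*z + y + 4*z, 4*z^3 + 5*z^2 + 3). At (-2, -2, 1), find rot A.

(0, -8, 15)

(∇×A)₁ = ∂A₃/∂y − ∂A₂/∂z = x*y - 4
(∇×A)₂ = ∂A₁/∂z − ∂A₃/∂x = -2*y - 12*z
(∇×A)₃ = ∂A₂/∂x − ∂A₁/∂y = -y*z + 2*z + 11
∇×A = (x*y - 4, -2*y - 12*z, -y*z + 2*z + 11)
At (-2, -2, 1): (0, -8, 15).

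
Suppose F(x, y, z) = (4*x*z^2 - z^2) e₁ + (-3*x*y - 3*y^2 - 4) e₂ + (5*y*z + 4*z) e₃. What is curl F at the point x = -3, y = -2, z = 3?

(∇×F)₁ = ∂F₃/∂y − ∂F₂/∂z = 5*z
(∇×F)₂ = ∂F₁/∂z − ∂F₃/∂x = 8*x*z - 2*z
(∇×F)₃ = ∂F₂/∂x − ∂F₁/∂y = -3*y
∇×F = (5*z, 8*x*z - 2*z, -3*y)
At (-3, -2, 3): (15, -78, 6).

(15, -78, 6)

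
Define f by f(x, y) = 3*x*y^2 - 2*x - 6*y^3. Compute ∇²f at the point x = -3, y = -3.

90

∂²f/∂x² = 0
∂²f/∂y² = 6*(x - 6*y)
∇²f = 6*x - 36*y
At (-3, -3): 90.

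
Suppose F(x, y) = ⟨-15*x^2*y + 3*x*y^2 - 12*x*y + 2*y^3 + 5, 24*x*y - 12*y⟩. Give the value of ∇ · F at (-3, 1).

-3

∂F₁/∂x = -30*x*y + 3*y^2 - 12*y
∂F₂/∂y = 24*x - 12
∇·F = -30*x*y + 24*x + 3*y^2 - 12*y - 12
At (-3, 1): -3.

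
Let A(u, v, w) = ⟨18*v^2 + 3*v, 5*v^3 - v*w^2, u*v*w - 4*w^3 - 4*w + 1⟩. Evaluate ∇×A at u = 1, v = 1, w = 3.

(∇×A)₁ = ∂A₃/∂v − ∂A₂/∂w = u*w + 2*v*w
(∇×A)₂ = ∂A₁/∂w − ∂A₃/∂u = -v*w
(∇×A)₃ = ∂A₂/∂u − ∂A₁/∂v = -36*v - 3
∇×A = (u*w + 2*v*w, -v*w, -36*v - 3)
At (1, 1, 3): (9, -3, -39).

(9, -3, -39)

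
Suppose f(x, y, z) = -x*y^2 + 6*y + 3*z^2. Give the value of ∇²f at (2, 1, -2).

2

∂²f/∂x² = 0
∂²f/∂y² = -2*x
∂²f/∂z² = 6
∇²f = -2*x + 6
At (2, 1, -2): 2.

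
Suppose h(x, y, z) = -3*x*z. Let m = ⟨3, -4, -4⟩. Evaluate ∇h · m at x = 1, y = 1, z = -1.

∂h/∂x = -3*z
∂h/∂y = 0
∂h/∂z = -3*x
∇h at (1, 1, -1) = (3, 0, -3)
∇h · m = (3)(3) + (0)(-4) + (-3)(-4) = 21

21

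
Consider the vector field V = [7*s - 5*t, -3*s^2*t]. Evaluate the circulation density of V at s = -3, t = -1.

-13

∂V₂/∂s = -6*s*t
∂V₁/∂t = -5
Scalar curl = -6*s*t + 5
At (-3, -1): -13.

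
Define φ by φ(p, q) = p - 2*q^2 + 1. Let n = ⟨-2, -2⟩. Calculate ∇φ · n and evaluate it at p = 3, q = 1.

6

∂φ/∂p = 1
∂φ/∂q = -4*q
∇φ at (3, 1) = (1, -4)
∇φ · n = (1)(-2) + (-4)(-2) = 6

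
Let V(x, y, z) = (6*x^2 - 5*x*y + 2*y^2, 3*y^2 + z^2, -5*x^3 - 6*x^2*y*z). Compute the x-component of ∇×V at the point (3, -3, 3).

-168

(∇×V)_1 = ∂V₃/∂y − ∂V₂/∂z
= -6*x^2*z − (2*z)
= -6*x^2*z - 2*z
At (3, -3, 3): -168.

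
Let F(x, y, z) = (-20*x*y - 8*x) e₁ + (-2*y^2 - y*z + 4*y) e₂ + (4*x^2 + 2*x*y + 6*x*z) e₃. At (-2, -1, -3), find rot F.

(-5, 36, -40)

(∇×F)₁ = ∂F₃/∂y − ∂F₂/∂z = 2*x + y
(∇×F)₂ = ∂F₁/∂z − ∂F₃/∂x = -8*x - 2*y - 6*z
(∇×F)₃ = ∂F₂/∂x − ∂F₁/∂y = 20*x
∇×F = (2*x + y, -8*x - 2*y - 6*z, 20*x)
At (-2, -1, -3): (-5, 36, -40).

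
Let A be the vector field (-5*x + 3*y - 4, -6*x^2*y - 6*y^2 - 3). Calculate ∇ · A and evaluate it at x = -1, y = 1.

-23

∂A₁/∂x = -5
∂A₂/∂y = -6*x^2 - 12*y
∇·A = -6*x^2 - 12*y - 5
At (-1, 1): -23.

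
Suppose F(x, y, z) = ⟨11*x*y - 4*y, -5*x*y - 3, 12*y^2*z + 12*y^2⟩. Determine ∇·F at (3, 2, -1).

55

∂F₁/∂x = 11*y
∂F₂/∂y = -5*x
∂F₃/∂z = 12*y^2
∇·F = -5*x + 12*y^2 + 11*y
At (3, 2, -1): 55.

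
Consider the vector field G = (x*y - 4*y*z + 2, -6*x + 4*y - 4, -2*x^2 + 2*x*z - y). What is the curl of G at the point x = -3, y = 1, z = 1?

(-1, -18, 1)

(∇×G)₁ = ∂G₃/∂y − ∂G₂/∂z = -1
(∇×G)₂ = ∂G₁/∂z − ∂G₃/∂x = 4*x - 4*y - 2*z
(∇×G)₃ = ∂G₂/∂x − ∂G₁/∂y = -x + 4*z - 6
∇×G = (-1, 4*x - 4*y - 2*z, -x + 4*z - 6)
At (-3, 1, 1): (-1, -18, 1).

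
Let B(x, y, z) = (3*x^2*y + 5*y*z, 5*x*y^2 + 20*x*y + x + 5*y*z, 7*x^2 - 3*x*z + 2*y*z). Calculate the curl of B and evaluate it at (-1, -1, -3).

(-1, 0, -2)

(∇×B)₁ = ∂B₃/∂y − ∂B₂/∂z = -5*y + 2*z
(∇×B)₂ = ∂B₁/∂z − ∂B₃/∂x = -14*x + 5*y + 3*z
(∇×B)₃ = ∂B₂/∂x − ∂B₁/∂y = -3*x^2 + 5*y^2 + 20*y - 5*z + 1
∇×B = (-5*y + 2*z, -14*x + 5*y + 3*z, -3*x^2 + 5*y^2 + 20*y - 5*z + 1)
At (-1, -1, -3): (-1, 0, -2).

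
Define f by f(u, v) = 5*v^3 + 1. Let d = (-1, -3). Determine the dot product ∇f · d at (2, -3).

∂f/∂u = 0
∂f/∂v = 15*v^2
∇f at (2, -3) = (0, 135)
∇f · d = (0)(-1) + (135)(-3) = -405

-405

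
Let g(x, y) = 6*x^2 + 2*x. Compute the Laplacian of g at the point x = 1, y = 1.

∂²g/∂x² = 12
∂²g/∂y² = 0
∇²g = 12
At (1, 1): 12.

12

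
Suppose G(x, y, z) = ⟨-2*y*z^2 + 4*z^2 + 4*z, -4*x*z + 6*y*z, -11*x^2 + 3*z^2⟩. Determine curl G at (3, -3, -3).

(∇×G)₁ = ∂G₃/∂y − ∂G₂/∂z = 4*x - 6*y
(∇×G)₂ = ∂G₁/∂z − ∂G₃/∂x = 22*x - 4*y*z + 8*z + 4
(∇×G)₃ = ∂G₂/∂x − ∂G₁/∂y = 2*z^2 - 4*z
∇×G = (4*x - 6*y, 22*x - 4*y*z + 8*z + 4, 2*z^2 - 4*z)
At (3, -3, -3): (30, 10, 30).

(30, 10, 30)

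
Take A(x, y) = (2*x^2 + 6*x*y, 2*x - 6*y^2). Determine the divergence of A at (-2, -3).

10

∂A₁/∂x = 4*x + 6*y
∂A₂/∂y = -12*y
∇·A = 4*x - 6*y
At (-2, -3): 10.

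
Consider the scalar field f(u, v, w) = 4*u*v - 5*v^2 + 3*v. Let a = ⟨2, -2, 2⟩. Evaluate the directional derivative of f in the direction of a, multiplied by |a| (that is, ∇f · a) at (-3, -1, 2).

-10

∂f/∂u = 4*v
∂f/∂v = 4*u - 10*v + 3
∂f/∂w = 0
∇f at (-3, -1, 2) = (-4, 1, 0)
∇f · a = (-4)(2) + (1)(-2) + (0)(2) = -10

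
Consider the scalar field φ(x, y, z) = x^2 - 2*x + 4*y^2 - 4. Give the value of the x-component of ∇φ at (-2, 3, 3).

-6

(∇φ)_1 = ∂φ/∂x = 2*x - 2
At (-2, 3, 3): -6.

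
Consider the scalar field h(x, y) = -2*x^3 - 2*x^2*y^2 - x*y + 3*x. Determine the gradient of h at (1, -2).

(-17, 7)

∂h/∂x = -6*x^2 - 4*x*y^2 - y + 3
∂h/∂y = -4*x^2*y - x
∇h = (-6*x^2 - 4*x*y^2 - y + 3, -4*x^2*y - x)
At (1, -2): (-17, 7).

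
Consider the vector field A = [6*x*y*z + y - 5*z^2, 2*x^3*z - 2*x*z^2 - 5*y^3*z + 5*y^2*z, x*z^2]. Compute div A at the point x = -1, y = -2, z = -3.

282

∂A₁/∂x = 6*y*z
∂A₂/∂y = -15*y^2*z + 10*y*z
∂A₃/∂z = 2*x*z
∇·A = 2*x*z - 15*y^2*z + 16*y*z
At (-1, -2, -3): 282.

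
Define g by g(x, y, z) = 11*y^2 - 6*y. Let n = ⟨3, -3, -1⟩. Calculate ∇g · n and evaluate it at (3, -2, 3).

∂g/∂x = 0
∂g/∂y = 22*y - 6
∂g/∂z = 0
∇g at (3, -2, 3) = (0, -50, 0)
∇g · n = (0)(3) + (-50)(-3) + (0)(-1) = 150

150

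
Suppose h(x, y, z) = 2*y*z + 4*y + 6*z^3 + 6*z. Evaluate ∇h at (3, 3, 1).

∂h/∂x = 0
∂h/∂y = 2*z + 4
∂h/∂z = 2*y + 18*z^2 + 6
∇h = (0, 2*z + 4, 2*y + 18*z^2 + 6)
At (3, 3, 1): (0, 6, 30).

(0, 6, 30)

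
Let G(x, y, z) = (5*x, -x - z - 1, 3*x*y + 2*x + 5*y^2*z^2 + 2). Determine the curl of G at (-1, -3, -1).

(∇×G)₁ = ∂G₃/∂y − ∂G₂/∂z = 3*x + 10*y*z^2 + 1
(∇×G)₂ = ∂G₁/∂z − ∂G₃/∂x = -3*y - 2
(∇×G)₃ = ∂G₂/∂x − ∂G₁/∂y = -1
∇×G = (3*x + 10*y*z^2 + 1, -3*y - 2, -1)
At (-1, -3, -1): (-32, 7, -1).

(-32, 7, -1)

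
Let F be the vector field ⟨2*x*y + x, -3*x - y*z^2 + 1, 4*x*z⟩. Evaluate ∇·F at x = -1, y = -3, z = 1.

-10

∂F₁/∂x = 2*y + 1
∂F₂/∂y = -z^2
∂F₃/∂z = 4*x
∇·F = 4*x + 2*y - z^2 + 1
At (-1, -3, 1): -10.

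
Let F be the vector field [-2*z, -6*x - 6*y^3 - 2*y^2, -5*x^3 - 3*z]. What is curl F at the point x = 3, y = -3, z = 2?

(∇×F)₁ = ∂F₃/∂y − ∂F₂/∂z = 0
(∇×F)₂ = ∂F₁/∂z − ∂F₃/∂x = 15*x^2 - 2
(∇×F)₃ = ∂F₂/∂x − ∂F₁/∂y = -6
∇×F = (0, 15*x^2 - 2, -6)
At (3, -3, 2): (0, 133, -6).

(0, 133, -6)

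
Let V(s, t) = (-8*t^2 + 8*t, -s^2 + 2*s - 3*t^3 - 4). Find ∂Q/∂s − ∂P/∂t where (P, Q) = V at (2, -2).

∂V₂/∂s = -2*s + 2
∂V₁/∂t = -16*t + 8
Scalar curl = -2*s + 16*t - 6
At (2, -2): -42.

-42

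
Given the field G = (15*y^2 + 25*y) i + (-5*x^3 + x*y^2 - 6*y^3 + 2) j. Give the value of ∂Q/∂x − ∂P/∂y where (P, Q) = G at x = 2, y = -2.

-21

∂G₂/∂x = -15*x^2 + y^2
∂G₁/∂y = 30*y + 25
Scalar curl = -15*x^2 + y^2 - 30*y - 25
At (2, -2): -21.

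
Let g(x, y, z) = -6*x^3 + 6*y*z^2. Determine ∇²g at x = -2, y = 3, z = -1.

∂²g/∂x² = -36*x
∂²g/∂y² = 0
∂²g/∂z² = 12*y
∇²g = -36*x + 12*y
At (-2, 3, -1): 108.

108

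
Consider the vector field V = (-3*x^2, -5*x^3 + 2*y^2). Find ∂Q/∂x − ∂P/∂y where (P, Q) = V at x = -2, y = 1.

-60

∂V₂/∂x = -15*x^2
∂V₁/∂y = 0
Scalar curl = -15*x^2
At (-2, 1): -60.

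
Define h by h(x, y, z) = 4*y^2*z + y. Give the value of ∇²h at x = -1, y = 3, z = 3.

24

∂²h/∂x² = 0
∂²h/∂y² = 8*z
∂²h/∂z² = 0
∇²h = 8*z
At (-1, 3, 3): 24.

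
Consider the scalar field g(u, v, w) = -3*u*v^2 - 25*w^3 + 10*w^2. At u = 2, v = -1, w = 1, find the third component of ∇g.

-55

(∇g)_3 = ∂g/∂w = -75*w^2 + 20*w
At (2, -1, 1): -55.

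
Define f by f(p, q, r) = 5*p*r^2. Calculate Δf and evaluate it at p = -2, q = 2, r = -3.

∂²f/∂p² = 0
∂²f/∂q² = 0
∂²f/∂r² = 10*p
∇²f = 10*p
At (-2, 2, -3): -20.

-20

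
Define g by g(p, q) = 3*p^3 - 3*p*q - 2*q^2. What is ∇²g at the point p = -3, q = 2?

-58

∂²g/∂p² = 18*p
∂²g/∂q² = -4
∇²g = 18*p - 4
At (-3, 2): -58.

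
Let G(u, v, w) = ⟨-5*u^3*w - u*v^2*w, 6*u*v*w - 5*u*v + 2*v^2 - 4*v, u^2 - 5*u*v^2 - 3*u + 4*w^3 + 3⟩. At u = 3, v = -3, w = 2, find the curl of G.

(144, -120, -57)

(∇×G)₁ = ∂G₃/∂v − ∂G₂/∂w = -16*u*v
(∇×G)₂ = ∂G₁/∂w − ∂G₃/∂u = -5*u^3 - u*v^2 - 2*u + 5*v^2 + 3
(∇×G)₃ = ∂G₂/∂u − ∂G₁/∂v = 2*u*v*w + 6*v*w - 5*v
∇×G = (-16*u*v, -5*u^3 - u*v^2 - 2*u + 5*v^2 + 3, 2*u*v*w + 6*v*w - 5*v)
At (3, -3, 2): (144, -120, -57).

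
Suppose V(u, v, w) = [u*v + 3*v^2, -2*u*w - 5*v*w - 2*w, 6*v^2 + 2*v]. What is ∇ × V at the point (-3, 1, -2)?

(15, 0, 1)

(∇×V)₁ = ∂V₃/∂v − ∂V₂/∂w = 2*u + 17*v + 4
(∇×V)₂ = ∂V₁/∂w − ∂V₃/∂u = 0
(∇×V)₃ = ∂V₂/∂u − ∂V₁/∂v = -u - 6*v - 2*w
∇×V = (2*u + 17*v + 4, 0, -u - 6*v - 2*w)
At (-3, 1, -2): (15, 0, 1).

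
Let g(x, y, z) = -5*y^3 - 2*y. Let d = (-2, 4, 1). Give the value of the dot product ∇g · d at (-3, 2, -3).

-248

∂g/∂x = 0
∂g/∂y = -15*y^2 - 2
∂g/∂z = 0
∇g at (-3, 2, -3) = (0, -62, 0)
∇g · d = (0)(-2) + (-62)(4) + (0)(1) = -248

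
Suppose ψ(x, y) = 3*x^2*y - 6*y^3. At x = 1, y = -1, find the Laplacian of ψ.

30

∂²ψ/∂x² = 6*y
∂²ψ/∂y² = -36*y
∇²ψ = -30*y
At (1, -1): 30.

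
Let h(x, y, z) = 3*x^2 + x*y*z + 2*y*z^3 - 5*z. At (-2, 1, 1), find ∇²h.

18

∂²h/∂x² = 6
∂²h/∂y² = 0
∂²h/∂z² = 12*y*z
∇²h = 12*y*z + 6
At (-2, 1, 1): 18.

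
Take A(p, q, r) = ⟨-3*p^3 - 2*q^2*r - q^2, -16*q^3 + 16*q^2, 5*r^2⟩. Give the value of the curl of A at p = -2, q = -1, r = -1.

(∇×A)₁ = ∂A₃/∂q − ∂A₂/∂r = 0
(∇×A)₂ = ∂A₁/∂r − ∂A₃/∂p = -2*q^2
(∇×A)₃ = ∂A₂/∂p − ∂A₁/∂q = 4*q*r + 2*q
∇×A = (0, -2*q^2, 4*q*r + 2*q)
At (-2, -1, -1): (0, -2, 2).

(0, -2, 2)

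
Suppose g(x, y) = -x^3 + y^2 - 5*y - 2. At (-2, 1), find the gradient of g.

(-12, -3)

∂g/∂x = -3*x^2
∂g/∂y = 2*y - 5
∇g = (-3*x^2, 2*y - 5)
At (-2, 1): (-12, -3).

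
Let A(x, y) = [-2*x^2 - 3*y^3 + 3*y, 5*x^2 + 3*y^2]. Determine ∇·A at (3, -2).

∂A₁/∂x = -4*x
∂A₂/∂y = 6*y
∇·A = -4*x + 6*y
At (3, -2): -24.

-24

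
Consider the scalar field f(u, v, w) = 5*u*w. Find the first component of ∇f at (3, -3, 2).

10

(∇f)_1 = ∂f/∂u = 5*w
At (3, -3, 2): 10.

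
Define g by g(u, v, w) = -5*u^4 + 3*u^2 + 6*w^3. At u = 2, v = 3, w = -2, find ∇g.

(-148, 0, 72)

∂g/∂u = -20*u^3 + 6*u
∂g/∂v = 0
∂g/∂w = 18*w^2
∇g = (-20*u^3 + 6*u, 0, 18*w^2)
At (2, 3, -2): (-148, 0, 72).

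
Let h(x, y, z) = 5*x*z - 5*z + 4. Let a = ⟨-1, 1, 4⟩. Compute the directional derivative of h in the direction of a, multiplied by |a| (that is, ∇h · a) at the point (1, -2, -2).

∂h/∂x = 5*z
∂h/∂y = 0
∂h/∂z = 5*x - 5
∇h at (1, -2, -2) = (-10, 0, 0)
∇h · a = (-10)(-1) + (0)(1) + (0)(4) = 10

10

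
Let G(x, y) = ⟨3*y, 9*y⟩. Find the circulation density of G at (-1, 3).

-3

∂G₂/∂x = 0
∂G₁/∂y = 3
Scalar curl = -3
At (-1, 3): -3.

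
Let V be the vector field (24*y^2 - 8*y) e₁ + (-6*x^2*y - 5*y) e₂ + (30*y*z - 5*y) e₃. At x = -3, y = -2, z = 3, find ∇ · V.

-119

∂V₁/∂x = 0
∂V₂/∂y = -6*x^2 - 5
∂V₃/∂z = 30*y
∇·V = -6*x^2 + 30*y - 5
At (-3, -2, 3): -119.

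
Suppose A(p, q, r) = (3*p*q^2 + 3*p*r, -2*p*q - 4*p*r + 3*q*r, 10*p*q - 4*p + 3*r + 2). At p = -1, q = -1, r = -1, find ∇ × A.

(∇×A)₁ = ∂A₃/∂q − ∂A₂/∂r = 14*p - 3*q
(∇×A)₂ = ∂A₁/∂r − ∂A₃/∂p = 3*p - 10*q + 4
(∇×A)₃ = ∂A₂/∂p − ∂A₁/∂q = -6*p*q - 2*q - 4*r
∇×A = (14*p - 3*q, 3*p - 10*q + 4, -6*p*q - 2*q - 4*r)
At (-1, -1, -1): (-11, 11, 0).

(-11, 11, 0)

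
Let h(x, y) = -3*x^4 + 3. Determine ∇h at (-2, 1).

(96, 0)

∂h/∂x = -12*x^3
∂h/∂y = 0
∇h = (-12*x^3, 0)
At (-2, 1): (96, 0).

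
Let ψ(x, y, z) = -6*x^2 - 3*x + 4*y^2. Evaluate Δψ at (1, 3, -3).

-4

∂²ψ/∂x² = -12
∂²ψ/∂y² = 8
∂²ψ/∂z² = 0
∇²ψ = -4
At (1, 3, -3): -4.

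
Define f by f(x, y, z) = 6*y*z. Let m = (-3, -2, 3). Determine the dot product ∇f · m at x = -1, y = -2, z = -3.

∂f/∂x = 0
∂f/∂y = 6*z
∂f/∂z = 6*y
∇f at (-1, -2, -3) = (0, -18, -12)
∇f · m = (0)(-3) + (-18)(-2) + (-12)(3) = 0

0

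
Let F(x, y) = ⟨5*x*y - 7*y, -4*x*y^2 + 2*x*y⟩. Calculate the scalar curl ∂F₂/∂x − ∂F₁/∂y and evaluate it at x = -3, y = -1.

∂F₂/∂x = -4*y^2 + 2*y
∂F₁/∂y = 5*x - 7
Scalar curl = -5*x - 4*y^2 + 2*y + 7
At (-3, -1): 16.

16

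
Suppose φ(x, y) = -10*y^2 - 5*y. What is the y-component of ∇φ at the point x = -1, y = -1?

(∇φ)_2 = ∂φ/∂y = -20*y - 5
At (-1, -1): 15.

15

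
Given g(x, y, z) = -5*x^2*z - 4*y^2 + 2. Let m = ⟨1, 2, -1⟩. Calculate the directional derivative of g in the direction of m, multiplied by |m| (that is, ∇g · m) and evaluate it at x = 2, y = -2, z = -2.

∂g/∂x = -10*x*z
∂g/∂y = -8*y
∂g/∂z = -5*x^2
∇g at (2, -2, -2) = (40, 16, -20)
∇g · m = (40)(1) + (16)(2) + (-20)(-1) = 92

92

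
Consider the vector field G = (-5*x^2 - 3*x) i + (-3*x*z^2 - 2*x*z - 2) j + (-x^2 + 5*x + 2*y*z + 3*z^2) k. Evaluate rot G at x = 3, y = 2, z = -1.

(∇×G)₁ = ∂G₃/∂y − ∂G₂/∂z = 6*x*z + 2*x + 2*z
(∇×G)₂ = ∂G₁/∂z − ∂G₃/∂x = 2*x - 5
(∇×G)₃ = ∂G₂/∂x − ∂G₁/∂y = -3*z^2 - 2*z
∇×G = (6*x*z + 2*x + 2*z, 2*x - 5, -3*z^2 - 2*z)
At (3, 2, -1): (-14, 1, -1).

(-14, 1, -1)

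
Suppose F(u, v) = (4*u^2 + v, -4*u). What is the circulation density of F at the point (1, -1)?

∂F₂/∂u = -4
∂F₁/∂v = 1
Scalar curl = -5
At (1, -1): -5.

-5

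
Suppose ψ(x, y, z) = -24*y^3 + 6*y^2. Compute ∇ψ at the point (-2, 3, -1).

∂ψ/∂x = 0
∂ψ/∂y = -72*y^2 + 12*y
∂ψ/∂z = 0
∇ψ = (0, -72*y^2 + 12*y, 0)
At (-2, 3, -1): (0, -612, 0).

(0, -612, 0)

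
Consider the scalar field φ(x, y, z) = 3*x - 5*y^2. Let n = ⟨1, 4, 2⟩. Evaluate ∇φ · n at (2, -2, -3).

83

∂φ/∂x = 3
∂φ/∂y = -10*y
∂φ/∂z = 0
∇φ at (2, -2, -3) = (3, 20, 0)
∇φ · n = (3)(1) + (20)(4) + (0)(2) = 83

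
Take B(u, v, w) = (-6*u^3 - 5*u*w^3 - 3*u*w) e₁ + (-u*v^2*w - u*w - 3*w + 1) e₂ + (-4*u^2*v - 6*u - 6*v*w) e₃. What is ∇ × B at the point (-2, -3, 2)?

(-45, 180, -20)

(∇×B)₁ = ∂B₃/∂v − ∂B₂/∂w = -4*u^2 + u*v^2 + u - 6*w + 3
(∇×B)₂ = ∂B₁/∂w − ∂B₃/∂u = 8*u*v - 15*u*w^2 - 3*u + 6
(∇×B)₃ = ∂B₂/∂u − ∂B₁/∂v = -v^2*w - w
∇×B = (-4*u^2 + u*v^2 + u - 6*w + 3, 8*u*v - 15*u*w^2 - 3*u + 6, -v^2*w - w)
At (-2, -3, 2): (-45, 180, -20).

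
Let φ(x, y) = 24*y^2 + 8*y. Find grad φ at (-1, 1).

∂φ/∂x = 0
∂φ/∂y = 48*y + 8
∇φ = (0, 48*y + 8)
At (-1, 1): (0, 56).

(0, 56)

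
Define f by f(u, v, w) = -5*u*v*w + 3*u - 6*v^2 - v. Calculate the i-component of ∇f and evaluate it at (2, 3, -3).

(∇f)_1 = ∂f/∂u = -5*v*w + 3
At (2, 3, -3): 48.

48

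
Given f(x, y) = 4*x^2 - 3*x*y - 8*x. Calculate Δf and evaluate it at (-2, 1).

∂²f/∂x² = 8
∂²f/∂y² = 0
∇²f = 8
At (-2, 1): 8.

8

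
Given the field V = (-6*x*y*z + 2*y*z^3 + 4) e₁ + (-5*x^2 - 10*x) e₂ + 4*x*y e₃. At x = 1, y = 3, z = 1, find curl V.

(∇×V)₁ = ∂V₃/∂y − ∂V₂/∂z = 4*x
(∇×V)₂ = ∂V₁/∂z − ∂V₃/∂x = -6*x*y + 6*y*z^2 - 4*y
(∇×V)₃ = ∂V₂/∂x − ∂V₁/∂y = 6*x*z - 10*x - 2*z^3 - 10
∇×V = (4*x, -6*x*y + 6*y*z^2 - 4*y, 6*x*z - 10*x - 2*z^3 - 10)
At (1, 3, 1): (4, -12, -16).

(4, -12, -16)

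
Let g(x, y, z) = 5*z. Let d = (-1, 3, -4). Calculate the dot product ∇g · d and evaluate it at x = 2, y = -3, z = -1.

∂g/∂x = 0
∂g/∂y = 0
∂g/∂z = 5
∇g at (2, -3, -1) = (0, 0, 5)
∇g · d = (0)(-1) + (0)(3) + (5)(-4) = -20

-20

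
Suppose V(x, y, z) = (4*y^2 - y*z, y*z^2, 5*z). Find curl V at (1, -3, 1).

(6, 3, 25)

(∇×V)₁ = ∂V₃/∂y − ∂V₂/∂z = -2*y*z
(∇×V)₂ = ∂V₁/∂z − ∂V₃/∂x = -y
(∇×V)₃ = ∂V₂/∂x − ∂V₁/∂y = -8*y + z
∇×V = (-2*y*z, -y, -8*y + z)
At (1, -3, 1): (6, 3, 25).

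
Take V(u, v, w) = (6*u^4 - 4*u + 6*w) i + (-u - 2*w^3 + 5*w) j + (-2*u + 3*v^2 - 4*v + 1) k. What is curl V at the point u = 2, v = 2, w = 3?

(∇×V)₁ = ∂V₃/∂v − ∂V₂/∂w = 6*v + 6*w^2 - 9
(∇×V)₂ = ∂V₁/∂w − ∂V₃/∂u = 8
(∇×V)₃ = ∂V₂/∂u − ∂V₁/∂v = -1
∇×V = (6*v + 6*w^2 - 9, 8, -1)
At (2, 2, 3): (57, 8, -1).

(57, 8, -1)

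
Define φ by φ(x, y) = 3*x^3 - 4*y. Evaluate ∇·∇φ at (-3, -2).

-54

∂²φ/∂x² = 18*x
∂²φ/∂y² = 0
∇²φ = 18*x
At (-3, -2): -54.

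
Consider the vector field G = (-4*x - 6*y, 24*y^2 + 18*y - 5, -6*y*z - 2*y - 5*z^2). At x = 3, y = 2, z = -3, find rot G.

(∇×G)₁ = ∂G₃/∂y − ∂G₂/∂z = -6*z - 2
(∇×G)₂ = ∂G₁/∂z − ∂G₃/∂x = 0
(∇×G)₃ = ∂G₂/∂x − ∂G₁/∂y = 6
∇×G = (-6*z - 2, 0, 6)
At (3, 2, -3): (16, 0, 6).

(16, 0, 6)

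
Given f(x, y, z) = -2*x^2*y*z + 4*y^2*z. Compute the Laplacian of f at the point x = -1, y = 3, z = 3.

∂²f/∂x² = -4*y*z
∂²f/∂y² = 8*z
∂²f/∂z² = 0
∇²f = -4*y*z + 8*z
At (-1, 3, 3): -12.

-12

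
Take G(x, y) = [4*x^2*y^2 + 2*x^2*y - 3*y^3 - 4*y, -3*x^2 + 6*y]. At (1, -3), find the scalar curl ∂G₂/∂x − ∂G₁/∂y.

∂G₂/∂x = -6*x
∂G₁/∂y = 8*x^2*y + 2*x^2 - 9*y^2 - 4
Scalar curl = -8*x^2*y - 2*x^2 - 6*x + 9*y^2 + 4
At (1, -3): 101.

101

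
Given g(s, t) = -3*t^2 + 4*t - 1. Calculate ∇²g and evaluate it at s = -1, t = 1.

∂²g/∂s² = 0
∂²g/∂t² = -6
∇²g = -6
At (-1, 1): -6.

-6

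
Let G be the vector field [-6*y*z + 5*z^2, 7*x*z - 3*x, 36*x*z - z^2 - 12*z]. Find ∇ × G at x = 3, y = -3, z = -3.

(∇×G)₁ = ∂G₃/∂y − ∂G₂/∂z = -7*x
(∇×G)₂ = ∂G₁/∂z − ∂G₃/∂x = -6*y - 26*z
(∇×G)₃ = ∂G₂/∂x − ∂G₁/∂y = 13*z - 3
∇×G = (-7*x, -6*y - 26*z, 13*z - 3)
At (3, -3, -3): (-21, 96, -42).

(-21, 96, -42)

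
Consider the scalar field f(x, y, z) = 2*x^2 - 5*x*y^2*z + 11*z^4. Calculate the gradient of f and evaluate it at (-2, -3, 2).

(-98, -120, 442)

∂f/∂x = 4*x - 5*y^2*z
∂f/∂y = -10*x*y*z
∂f/∂z = -5*x*y^2 + 44*z^3
∇f = (4*x - 5*y^2*z, -10*x*y*z, -5*x*y^2 + 44*z^3)
At (-2, -3, 2): (-98, -120, 442).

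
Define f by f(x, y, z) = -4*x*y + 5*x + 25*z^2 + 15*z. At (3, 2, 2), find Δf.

∂²f/∂x² = 0
∂²f/∂y² = 0
∂²f/∂z² = 50
∇²f = 50
At (3, 2, 2): 50.

50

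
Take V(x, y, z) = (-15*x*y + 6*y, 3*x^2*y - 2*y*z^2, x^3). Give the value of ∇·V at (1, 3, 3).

-60

∂V₁/∂x = -15*y
∂V₂/∂y = 3*x^2 - 2*z^2
∂V₃/∂z = 0
∇·V = 3*x^2 - 15*y - 2*z^2
At (1, 3, 3): -60.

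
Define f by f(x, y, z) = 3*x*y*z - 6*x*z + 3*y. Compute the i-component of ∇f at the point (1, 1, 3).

(∇f)_1 = ∂f/∂x = 3*y*z - 6*z
At (1, 1, 3): -9.

-9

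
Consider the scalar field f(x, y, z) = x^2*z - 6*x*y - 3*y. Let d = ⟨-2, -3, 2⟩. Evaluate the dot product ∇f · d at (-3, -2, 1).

∂f/∂x = 2*x*z - 6*y
∂f/∂y = -6*x - 3
∂f/∂z = x^2
∇f at (-3, -2, 1) = (6, 15, 9)
∇f · d = (6)(-2) + (15)(-3) + (9)(2) = -39

-39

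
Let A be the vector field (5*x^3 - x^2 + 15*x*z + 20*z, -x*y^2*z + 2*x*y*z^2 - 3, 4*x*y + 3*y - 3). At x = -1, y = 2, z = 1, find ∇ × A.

(∇×A)₁ = ∂A₃/∂y − ∂A₂/∂z = x*y^2 - 4*x*y*z + 4*x + 3
(∇×A)₂ = ∂A₁/∂z − ∂A₃/∂x = 15*x - 4*y + 20
(∇×A)₃ = ∂A₂/∂x − ∂A₁/∂y = -y^2*z + 2*y*z^2
∇×A = (x*y^2 - 4*x*y*z + 4*x + 3, 15*x - 4*y + 20, -y^2*z + 2*y*z^2)
At (-1, 2, 1): (3, -3, 0).

(3, -3, 0)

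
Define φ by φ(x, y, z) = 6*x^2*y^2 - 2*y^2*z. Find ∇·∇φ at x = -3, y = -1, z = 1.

116

∂²φ/∂x² = 12*y^2
∂²φ/∂y² = 4*(3*x^2 - z)
∂²φ/∂z² = 0
∇²φ = 12*x^2 + 12*y^2 - 4*z
At (-3, -1, 1): 116.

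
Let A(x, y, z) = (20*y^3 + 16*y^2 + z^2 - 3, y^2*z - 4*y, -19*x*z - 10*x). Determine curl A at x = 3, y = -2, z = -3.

(∇×A)₁ = ∂A₃/∂y − ∂A₂/∂z = -y^2
(∇×A)₂ = ∂A₁/∂z − ∂A₃/∂x = 21*z + 10
(∇×A)₃ = ∂A₂/∂x − ∂A₁/∂y = -60*y^2 - 32*y
∇×A = (-y^2, 21*z + 10, -60*y^2 - 32*y)
At (3, -2, -3): (-4, -53, -176).

(-4, -53, -176)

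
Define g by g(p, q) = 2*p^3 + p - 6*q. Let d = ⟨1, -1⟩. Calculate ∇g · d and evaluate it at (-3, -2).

∂g/∂p = 6*p^2 + 1
∂g/∂q = -6
∇g at (-3, -2) = (55, -6)
∇g · d = (55)(1) + (-6)(-1) = 61

61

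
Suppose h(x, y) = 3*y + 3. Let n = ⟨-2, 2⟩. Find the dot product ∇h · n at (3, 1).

∂h/∂x = 0
∂h/∂y = 3
∇h at (3, 1) = (0, 3)
∇h · n = (0)(-2) + (3)(2) = 6

6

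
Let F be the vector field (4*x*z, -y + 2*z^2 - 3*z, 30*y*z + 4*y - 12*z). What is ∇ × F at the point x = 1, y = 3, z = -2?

(-45, 4, 0)

(∇×F)₁ = ∂F₃/∂y − ∂F₂/∂z = 26*z + 7
(∇×F)₂ = ∂F₁/∂z − ∂F₃/∂x = 4*x
(∇×F)₃ = ∂F₂/∂x − ∂F₁/∂y = 0
∇×F = (26*z + 7, 4*x, 0)
At (1, 3, -2): (-45, 4, 0).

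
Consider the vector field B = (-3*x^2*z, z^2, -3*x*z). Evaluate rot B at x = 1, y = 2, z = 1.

(-2, 0, 0)

(∇×B)₁ = ∂B₃/∂y − ∂B₂/∂z = -2*z
(∇×B)₂ = ∂B₁/∂z − ∂B₃/∂x = -3*x^2 + 3*z
(∇×B)₃ = ∂B₂/∂x − ∂B₁/∂y = 0
∇×B = (-2*z, -3*x^2 + 3*z, 0)
At (1, 2, 1): (-2, 0, 0).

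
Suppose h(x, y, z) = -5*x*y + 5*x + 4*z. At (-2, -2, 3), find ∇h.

∂h/∂x = -5*y + 5
∂h/∂y = -5*x
∂h/∂z = 4
∇h = (-5*y + 5, -5*x, 4)
At (-2, -2, 3): (15, 10, 4).

(15, 10, 4)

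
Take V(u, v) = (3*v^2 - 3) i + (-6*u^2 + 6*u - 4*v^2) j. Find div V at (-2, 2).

-16

∂V₁/∂u = 0
∂V₂/∂v = -8*v
∇·V = -8*v
At (-2, 2): -16.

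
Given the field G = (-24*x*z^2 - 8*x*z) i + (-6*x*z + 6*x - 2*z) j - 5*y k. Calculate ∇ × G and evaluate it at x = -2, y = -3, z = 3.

(∇×G)₁ = ∂G₃/∂y − ∂G₂/∂z = 6*x - 3
(∇×G)₂ = ∂G₁/∂z − ∂G₃/∂x = -48*x*z - 8*x
(∇×G)₃ = ∂G₂/∂x − ∂G₁/∂y = -6*z + 6
∇×G = (6*x - 3, -48*x*z - 8*x, -6*z + 6)
At (-2, -3, 3): (-15, 304, -12).

(-15, 304, -12)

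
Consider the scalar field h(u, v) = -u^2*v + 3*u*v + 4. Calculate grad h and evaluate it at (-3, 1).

∂h/∂u = -2*u*v + 3*v
∂h/∂v = -u^2 + 3*u
∇h = (-2*u*v + 3*v, -u^2 + 3*u)
At (-3, 1): (9, -18).

(9, -18)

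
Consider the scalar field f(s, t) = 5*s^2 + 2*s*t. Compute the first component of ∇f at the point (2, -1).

(∇f)_1 = ∂f/∂s = 10*s + 2*t
At (2, -1): 18.

18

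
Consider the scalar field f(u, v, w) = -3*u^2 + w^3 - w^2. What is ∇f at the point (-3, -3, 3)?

(18, 0, 21)

∂f/∂u = -6*u
∂f/∂v = 0
∂f/∂w = 3*w^2 - 2*w
∇f = (-6*u, 0, 3*w^2 - 2*w)
At (-3, -3, 3): (18, 0, 21).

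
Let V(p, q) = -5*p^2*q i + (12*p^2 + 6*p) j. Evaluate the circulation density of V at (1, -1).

∂V₂/∂p = 24*p + 6
∂V₁/∂q = -5*p^2
Scalar curl = 5*p^2 + 24*p + 6
At (1, -1): 35.

35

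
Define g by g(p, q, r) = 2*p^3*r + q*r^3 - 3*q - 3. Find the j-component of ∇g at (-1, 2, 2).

(∇g)_2 = ∂g/∂q = r^3 - 3
At (-1, 2, 2): 5.

5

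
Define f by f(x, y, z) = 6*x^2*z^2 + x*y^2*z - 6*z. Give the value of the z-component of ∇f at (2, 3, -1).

(∇f)_3 = ∂f/∂z = 12*x^2*z + x*y^2 - 6
At (2, 3, -1): -36.

-36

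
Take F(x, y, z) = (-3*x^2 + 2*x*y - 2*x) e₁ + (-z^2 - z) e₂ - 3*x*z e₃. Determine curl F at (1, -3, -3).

(∇×F)₁ = ∂F₃/∂y − ∂F₂/∂z = 2*z + 1
(∇×F)₂ = ∂F₁/∂z − ∂F₃/∂x = 3*z
(∇×F)₃ = ∂F₂/∂x − ∂F₁/∂y = -2*x
∇×F = (2*z + 1, 3*z, -2*x)
At (1, -3, -3): (-5, -9, -2).

(-5, -9, -2)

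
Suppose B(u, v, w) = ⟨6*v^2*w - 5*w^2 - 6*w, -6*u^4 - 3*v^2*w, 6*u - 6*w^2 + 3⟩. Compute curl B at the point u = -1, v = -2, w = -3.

(∇×B)₁ = ∂B₃/∂v − ∂B₂/∂w = 3*v^2
(∇×B)₂ = ∂B₁/∂w − ∂B₃/∂u = 6*v^2 - 10*w - 12
(∇×B)₃ = ∂B₂/∂u − ∂B₁/∂v = -24*u^3 - 12*v*w
∇×B = (3*v^2, 6*v^2 - 10*w - 12, -24*u^3 - 12*v*w)
At (-1, -2, -3): (12, 42, -48).

(12, 42, -48)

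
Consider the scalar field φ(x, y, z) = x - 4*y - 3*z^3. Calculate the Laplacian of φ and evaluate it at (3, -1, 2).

∂²φ/∂x² = 0
∂²φ/∂y² = 0
∂²φ/∂z² = -18*z
∇²φ = -18*z
At (3, -1, 2): -36.

-36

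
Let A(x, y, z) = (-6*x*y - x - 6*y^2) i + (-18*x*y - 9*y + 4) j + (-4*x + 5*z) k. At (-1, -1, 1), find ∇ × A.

(∇×A)₁ = ∂A₃/∂y − ∂A₂/∂z = 0
(∇×A)₂ = ∂A₁/∂z − ∂A₃/∂x = 4
(∇×A)₃ = ∂A₂/∂x − ∂A₁/∂y = 6*x - 6*y
∇×A = (0, 4, 6*x - 6*y)
At (-1, -1, 1): (0, 4, 0).

(0, 4, 0)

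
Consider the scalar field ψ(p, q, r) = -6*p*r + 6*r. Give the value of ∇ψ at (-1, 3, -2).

(12, 0, 12)

∂ψ/∂p = -6*r
∂ψ/∂q = 0
∂ψ/∂r = -6*p + 6
∇ψ = (-6*r, 0, -6*p + 6)
At (-1, 3, -2): (12, 0, 12).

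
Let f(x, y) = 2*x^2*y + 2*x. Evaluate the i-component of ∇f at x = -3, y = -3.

(∇f)_1 = ∂f/∂x = 4*x*y + 2
At (-3, -3): 38.

38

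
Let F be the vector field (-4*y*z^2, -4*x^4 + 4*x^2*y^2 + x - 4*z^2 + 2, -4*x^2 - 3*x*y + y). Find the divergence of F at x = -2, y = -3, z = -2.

-96

∂F₁/∂x = 0
∂F₂/∂y = 8*x^2*y
∂F₃/∂z = 0
∇·F = 8*x^2*y
At (-2, -3, -2): -96.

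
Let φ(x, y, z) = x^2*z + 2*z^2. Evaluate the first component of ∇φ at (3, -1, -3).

-18

(∇φ)_1 = ∂φ/∂x = 2*x*z
At (3, -1, -3): -18.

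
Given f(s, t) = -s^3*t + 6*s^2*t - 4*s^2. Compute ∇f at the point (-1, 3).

∂f/∂s = -3*s^2*t + 12*s*t - 8*s
∂f/∂t = -s^3 + 6*s^2
∇f = (-3*s^2*t + 12*s*t - 8*s, -s^3 + 6*s^2)
At (-1, 3): (-37, 7).

(-37, 7)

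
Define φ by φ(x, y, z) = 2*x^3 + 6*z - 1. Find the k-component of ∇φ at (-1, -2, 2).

(∇φ)_3 = ∂φ/∂z = 6
At (-1, -2, 2): 6.

6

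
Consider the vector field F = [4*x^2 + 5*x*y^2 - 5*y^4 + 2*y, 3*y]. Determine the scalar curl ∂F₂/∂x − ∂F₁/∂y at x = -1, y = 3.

∂F₂/∂x = 0
∂F₁/∂y = 10*x*y - 20*y^3 + 2
Scalar curl = -10*x*y + 20*y^3 - 2
At (-1, 3): 568.

568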